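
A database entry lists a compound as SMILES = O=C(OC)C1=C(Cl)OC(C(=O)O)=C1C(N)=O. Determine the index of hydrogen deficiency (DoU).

6

Molecular formula: C8H6ClNO6.
DoU = (2C + 2 + N − H − X) / 2, where X is the halogen count and O/S are ignored.
    = (2·8 + 2 + 1 − 6 − 1) / 2 = 12 / 2 = 6.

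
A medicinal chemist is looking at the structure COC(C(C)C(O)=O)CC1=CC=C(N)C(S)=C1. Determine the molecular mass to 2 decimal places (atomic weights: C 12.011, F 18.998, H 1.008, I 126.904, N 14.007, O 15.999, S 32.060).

First, the molecular formula is C12H17NO3S (counting implicit H from valence).
  C: 12 × 12.011 = 144.132
  H: 17 × 1.008 = 17.136
  N: 1 × 14.007 = 14.007
  O: 3 × 15.999 = 47.997
  S: 1 × 32.060 = 32.060
Sum: 12×12.011 + 17×1.008 + 1×14.007 + 3×15.999 + 1×32.060 = 255.332 → 255.33 g/mol.

255.33 g/mol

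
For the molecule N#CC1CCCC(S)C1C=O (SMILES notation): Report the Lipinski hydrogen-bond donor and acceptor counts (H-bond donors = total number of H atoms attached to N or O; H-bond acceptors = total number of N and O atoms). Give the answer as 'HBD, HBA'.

Donors: find every N or O and count the H atoms it carries.
  atom 1 (N): bond orders sum to 3 → 0 H
  atom 11 (O): bond orders sum to 2 → 0 H
Lipinski HBD = 0.
Acceptors: N atoms = 1, O atoms = 1 → HBA = 2.

0, 2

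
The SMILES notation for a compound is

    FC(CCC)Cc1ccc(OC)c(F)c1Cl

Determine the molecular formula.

C12H15ClF2O

Walk through each heavy atom and fill implicit hydrogens from standard valence (C 4, N 3, O 2, S 2, halogen 1); for lowercase aromatic atoms, an aromatic c carries 1 H when it has two neighbours and 0 H with three, and aromatic n carries 0 H:
  atom 1: F (halogen, monovalent) → 0 H
  atom 2: C, bond orders sum to 3 (valence 4) → 1 H
  atom 3: C, bond orders sum to 2 (valence 4) → 2 H
  atom 4: C, bond orders sum to 2 (valence 4) → 2 H
  atom 5: C, bond orders sum to 1 (valence 4) → 3 H
  atom 6: C, bond orders sum to 2 (valence 4) → 2 H
  atom 7: aromatic c, 3 neighbours → 0 H
  atom 8: aromatic c, 2 neighbours → 1 H
  atom 9: aromatic c, 2 neighbours → 1 H
  atom 10: aromatic c, 3 neighbours → 0 H
  atom 11: O, bond orders sum to 2 (valence 2) → 0 H
  atom 12: C, bond orders sum to 1 (valence 4) → 3 H
  atom 13: aromatic c, 3 neighbours → 0 H
  atom 14: F (halogen, monovalent) → 0 H
  atom 15: aromatic c, 3 neighbours → 0 H
  atom 16: Cl (halogen, monovalent) → 0 H
Totals → C:12, H:15, Cl:1, F:2, O:1.
In Hill order: C12H15ClF2O.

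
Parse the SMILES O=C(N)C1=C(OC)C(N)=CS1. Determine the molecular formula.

C6H8N2O2S

Walk through each heavy atom and fill implicit hydrogens from standard valence (C 4, N 3, O 2, S 2, halogen 1):
  atom 1: O, bond orders sum to 2 (valence 2) → 0 H
  atom 2: C, bond orders sum to 4 (valence 4) → 0 H
  atom 3: N, bond orders sum to 1 (valence 3) → 2 H
  atom 4: C, bond orders sum to 4 (valence 4) → 0 H
  atom 5: C, bond orders sum to 4 (valence 4) → 0 H
  atom 6: O, bond orders sum to 2 (valence 2) → 0 H
  atom 7: C, bond orders sum to 1 (valence 4) → 3 H
  atom 8: C, bond orders sum to 4 (valence 4) → 0 H
  atom 9: N, bond orders sum to 1 (valence 3) → 2 H
  atom 10: C, bond orders sum to 3 (valence 4) → 1 H
  atom 11: S, bond orders sum to 2 (valence 2) → 0 H
Totals → C:6, H:8, N:2, O:2, S:1.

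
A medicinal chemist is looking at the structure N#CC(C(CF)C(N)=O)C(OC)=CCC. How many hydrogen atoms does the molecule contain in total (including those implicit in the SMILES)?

Walk through each heavy atom and fill implicit hydrogens from standard valence (C 4, N 3, O 2, S 2, halogen 1):
  atom 1: N, bond orders sum to 3 (valence 3) → 0 H
  atom 2: C, bond orders sum to 4 (valence 4) → 0 H
  atom 3: C, bond orders sum to 3 (valence 4) → 1 H
  atom 4: C, bond orders sum to 3 (valence 4) → 1 H
  atom 5: C, bond orders sum to 2 (valence 4) → 2 H
  atom 6: F (halogen, monovalent) → 0 H
  atom 7: C, bond orders sum to 4 (valence 4) → 0 H
  atom 8: N, bond orders sum to 1 (valence 3) → 2 H
  atom 9: O, bond orders sum to 2 (valence 2) → 0 H
  atom 10: C, bond orders sum to 4 (valence 4) → 0 H
  atom 11: O, bond orders sum to 2 (valence 2) → 0 H
  atom 12: C, bond orders sum to 1 (valence 4) → 3 H
  atom 13: C, bond orders sum to 3 (valence 4) → 1 H
  atom 14: C, bond orders sum to 2 (valence 4) → 2 H
  atom 15: C, bond orders sum to 1 (valence 4) → 3 H
Total hydrogens: 15.

15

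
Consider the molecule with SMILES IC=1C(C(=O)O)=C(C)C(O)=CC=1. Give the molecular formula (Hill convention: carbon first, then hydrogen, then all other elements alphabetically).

Walk through each heavy atom and fill implicit hydrogens from standard valence (C 4, N 3, O 2, S 2, halogen 1):
  atom 1: I (halogen, monovalent) → 0 H
  atom 2: C, bond orders sum to 4 (valence 4) → 0 H
  atom 3: C, bond orders sum to 4 (valence 4) → 0 H
  atom 4: C, bond orders sum to 4 (valence 4) → 0 H
  atom 5: O, bond orders sum to 2 (valence 2) → 0 H
  atom 6: O, bond orders sum to 1 (valence 2) → 1 H
  atom 7: C, bond orders sum to 4 (valence 4) → 0 H
  atom 8: C, bond orders sum to 1 (valence 4) → 3 H
  atom 9: C, bond orders sum to 4 (valence 4) → 0 H
  atom 10: O, bond orders sum to 1 (valence 2) → 1 H
  atom 11: C, bond orders sum to 3 (valence 4) → 1 H
  atom 12: C, bond orders sum to 3 (valence 4) → 1 H
Totals → C:8, H:7, I:1, O:3.
In Hill order: C8H7IO3.

C8H7IO3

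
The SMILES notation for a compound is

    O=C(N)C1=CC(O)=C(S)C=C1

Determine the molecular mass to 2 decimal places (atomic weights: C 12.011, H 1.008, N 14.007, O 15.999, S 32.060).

First, the molecular formula is C7H7NO2S (counting implicit H from valence).
  C: 7 × 12.011 = 84.077
  H: 7 × 1.008 = 7.056
  N: 1 × 14.007 = 14.007
  O: 2 × 15.999 = 31.998
  S: 1 × 32.060 = 32.060
Sum: 7×12.011 + 7×1.008 + 1×14.007 + 2×15.999 + 1×32.060 = 169.198 → 169.20 g/mol.

169.20 g/mol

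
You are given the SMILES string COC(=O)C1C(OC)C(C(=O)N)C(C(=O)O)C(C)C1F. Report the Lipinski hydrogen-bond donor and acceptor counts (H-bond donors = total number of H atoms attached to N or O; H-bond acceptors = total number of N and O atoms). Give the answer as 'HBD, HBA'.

3, 7

Donors: find every N or O and count the H atoms it carries.
  atom 2 (O): bond orders sum to 2 → 0 H
  atom 4 (O): bond orders sum to 2 → 0 H
  atom 7 (O): bond orders sum to 2 → 0 H
  atom 11 (O): bond orders sum to 2 → 0 H
  atom 12 (N): bond orders sum to 1 → 2 H
  atom 15 (O): bond orders sum to 2 → 0 H
  atom 16 (O): bond orders sum to 1 → 1 H
Lipinski HBD = 3.
Acceptors: N atoms = 1, O atoms = 6 → HBA = 7.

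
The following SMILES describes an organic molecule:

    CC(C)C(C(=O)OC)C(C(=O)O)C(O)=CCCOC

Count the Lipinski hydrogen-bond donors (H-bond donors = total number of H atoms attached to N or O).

2

Donors: find every N or O and count the H atoms it carries.
  atom 6 (O): bond orders sum to 2 → 0 H
  atom 7 (O): bond orders sum to 2 → 0 H
  atom 11 (O): bond orders sum to 2 → 0 H
  atom 12 (O): bond orders sum to 1 → 1 H
  atom 14 (O): bond orders sum to 1 → 1 H
  atom 18 (O): bond orders sum to 2 → 0 H
Lipinski HBD = 2.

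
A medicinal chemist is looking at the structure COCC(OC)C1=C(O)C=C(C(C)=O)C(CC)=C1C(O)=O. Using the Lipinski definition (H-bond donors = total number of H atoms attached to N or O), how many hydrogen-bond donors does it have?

2

Donors: find every N or O and count the H atoms it carries.
  atom 2 (O): bond orders sum to 2 → 0 H
  atom 5 (O): bond orders sum to 2 → 0 H
  atom 9 (O): bond orders sum to 1 → 1 H
  atom 14 (O): bond orders sum to 2 → 0 H
  atom 20 (O): bond orders sum to 1 → 1 H
  atom 21 (O): bond orders sum to 2 → 0 H
Lipinski HBD = 2.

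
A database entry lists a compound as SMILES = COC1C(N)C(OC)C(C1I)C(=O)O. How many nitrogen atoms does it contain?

1

Scan the SMILES for N atoms (remember two-letter symbols like Cl and Br are single atoms).
Nitrogen count: 1.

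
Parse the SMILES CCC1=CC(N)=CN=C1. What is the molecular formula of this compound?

Walk through each heavy atom and fill implicit hydrogens from standard valence (C 4, N 3, O 2, S 2, halogen 1):
  atom 1: C, bond orders sum to 1 (valence 4) → 3 H
  atom 2: C, bond orders sum to 2 (valence 4) → 2 H
  atom 3: C, bond orders sum to 4 (valence 4) → 0 H
  atom 4: C, bond orders sum to 3 (valence 4) → 1 H
  atom 5: C, bond orders sum to 4 (valence 4) → 0 H
  atom 6: N, bond orders sum to 1 (valence 3) → 2 H
  atom 7: C, bond orders sum to 3 (valence 4) → 1 H
  atom 8: N, bond orders sum to 3 (valence 3) → 0 H
  atom 9: C, bond orders sum to 3 (valence 4) → 1 H
Totals → C:7, H:10, N:2.

C7H10N2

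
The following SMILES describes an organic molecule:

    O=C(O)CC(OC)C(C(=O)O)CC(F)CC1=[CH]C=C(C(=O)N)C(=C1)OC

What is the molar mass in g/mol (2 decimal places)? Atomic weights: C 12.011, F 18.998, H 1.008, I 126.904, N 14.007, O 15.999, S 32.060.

First, the molecular formula is C17H22FNO7 (counting implicit H from valence).
  C: 17 × 12.011 = 204.187
  F: 1 × 18.998 = 18.998
  H: 22 × 1.008 = 22.176
  N: 1 × 14.007 = 14.007
  O: 7 × 15.999 = 111.993
Sum: 17×12.011 + 1×18.998 + 22×1.008 + 1×14.007 + 7×15.999 = 371.361 → 371.36 g/mol.

371.36 g/mol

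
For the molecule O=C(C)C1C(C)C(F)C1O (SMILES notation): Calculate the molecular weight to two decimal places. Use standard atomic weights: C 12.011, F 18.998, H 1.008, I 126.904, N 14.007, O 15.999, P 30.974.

First, the molecular formula is C7H11FO2 (counting implicit H from valence).
  C: 7 × 12.011 = 84.077
  F: 1 × 18.998 = 18.998
  H: 11 × 1.008 = 11.088
  O: 2 × 15.999 = 31.998
Sum: 7×12.011 + 1×18.998 + 11×1.008 + 2×15.999 = 146.161 → 146.16 g/mol.

146.16 g/mol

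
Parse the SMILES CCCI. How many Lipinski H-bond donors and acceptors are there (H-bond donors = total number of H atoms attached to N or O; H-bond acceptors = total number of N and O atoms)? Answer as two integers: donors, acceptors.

0, 0

Donors: find every N or O and count the H atoms it carries.
  (no N or O atoms present)
Lipinski HBD = 0.
Acceptors: N atoms = 0, O atoms = 0 → HBA = 0.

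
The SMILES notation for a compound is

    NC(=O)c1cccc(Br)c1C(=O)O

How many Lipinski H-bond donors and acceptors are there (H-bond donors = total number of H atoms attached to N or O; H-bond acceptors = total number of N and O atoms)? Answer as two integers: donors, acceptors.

Donors: find every N or O and count the H atoms it carries.
  atom 1 (N): bond orders sum to 1 → 2 H
  atom 3 (O): bond orders sum to 2 → 0 H
  atom 12 (O): bond orders sum to 2 → 0 H
  atom 13 (O): bond orders sum to 1 → 1 H
Lipinski HBD = 3.
Acceptors: N atoms = 1, O atoms = 3 → HBA = 4.

3, 4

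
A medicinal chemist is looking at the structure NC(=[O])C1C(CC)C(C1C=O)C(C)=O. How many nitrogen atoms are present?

Scan the SMILES for N atoms (remember two-letter symbols like Cl and Br are single atoms).
Nitrogen count: 1.

1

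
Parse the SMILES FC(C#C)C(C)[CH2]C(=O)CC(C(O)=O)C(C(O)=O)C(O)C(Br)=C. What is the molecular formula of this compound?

Walk through each heavy atom and fill implicit hydrogens from standard valence (C 4, N 3, O 2, S 2, halogen 1):
  atom 1: F (halogen, monovalent) → 0 H
  atom 2: C, bond orders sum to 3 (valence 4) → 1 H
  atom 3: C, bond orders sum to 4 (valence 4) → 0 H
  atom 4: C, bond orders sum to 3 (valence 4) → 1 H
  atom 5: C, bond orders sum to 3 (valence 4) → 1 H
  atom 6: C, bond orders sum to 1 (valence 4) → 3 H
  atom 7: C with explicit H count 2
  atom 8: C, bond orders sum to 4 (valence 4) → 0 H
  atom 9: O, bond orders sum to 2 (valence 2) → 0 H
  atom 10: C, bond orders sum to 2 (valence 4) → 2 H
  atom 11: C, bond orders sum to 3 (valence 4) → 1 H
  atom 12: C, bond orders sum to 4 (valence 4) → 0 H
  atom 13: O, bond orders sum to 1 (valence 2) → 1 H
  atom 14: O, bond orders sum to 2 (valence 2) → 0 H
  atom 15: C, bond orders sum to 3 (valence 4) → 1 H
  atom 16: C, bond orders sum to 4 (valence 4) → 0 H
  atom 17: O, bond orders sum to 1 (valence 2) → 1 H
  atom 18: O, bond orders sum to 2 (valence 2) → 0 H
  atom 19: C, bond orders sum to 3 (valence 4) → 1 H
  atom 20: O, bond orders sum to 1 (valence 2) → 1 H
  atom 21: C, bond orders sum to 4 (valence 4) → 0 H
  atom 22: Br (halogen, monovalent) → 0 H
  atom 23: C, bond orders sum to 2 (valence 4) → 2 H
Totals → C:15, H:18, Br:1, F:1, O:6.
In Hill order: C15H18BrFO6.

C15H18BrFO6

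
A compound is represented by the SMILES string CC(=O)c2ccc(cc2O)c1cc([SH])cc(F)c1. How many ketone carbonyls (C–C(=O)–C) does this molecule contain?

1

The ketone motif appears at heavy-atom position 2 in the SMILES.
Other groups present: 1 hydroxyl, 1 thiol.
Ketone count: 1.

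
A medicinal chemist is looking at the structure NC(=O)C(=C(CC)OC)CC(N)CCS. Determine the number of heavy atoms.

15

Every atom symbol written in the SMILES (organic subset) is one heavy atom; implicit H are not written.
Heavy atoms by element → C:10, N:2, O:2, S:1.
Total: 15.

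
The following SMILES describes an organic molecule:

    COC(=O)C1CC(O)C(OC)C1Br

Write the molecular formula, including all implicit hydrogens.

C8H13BrO4

Walk through each heavy atom and fill implicit hydrogens from standard valence (C 4, N 3, O 2, S 2, halogen 1):
  atom 1: C, bond orders sum to 1 (valence 4) → 3 H
  atom 2: O, bond orders sum to 2 (valence 2) → 0 H
  atom 3: C, bond orders sum to 4 (valence 4) → 0 H
  atom 4: O, bond orders sum to 2 (valence 2) → 0 H
  atom 5: C, bond orders sum to 3 (valence 4) → 1 H
  atom 6: C, bond orders sum to 2 (valence 4) → 2 H
  atom 7: C, bond orders sum to 3 (valence 4) → 1 H
  atom 8: O, bond orders sum to 1 (valence 2) → 1 H
  atom 9: C, bond orders sum to 3 (valence 4) → 1 H
  atom 10: O, bond orders sum to 2 (valence 2) → 0 H
  atom 11: C, bond orders sum to 1 (valence 4) → 3 H
  atom 12: C, bond orders sum to 3 (valence 4) → 1 H
  atom 13: Br (halogen, monovalent) → 0 H
Totals → C:8, H:13, Br:1, O:4.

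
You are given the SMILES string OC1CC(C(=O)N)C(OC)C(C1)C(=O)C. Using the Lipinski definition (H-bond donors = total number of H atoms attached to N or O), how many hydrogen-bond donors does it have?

Donors: find every N or O and count the H atoms it carries.
  atom 1 (O): bond orders sum to 1 → 1 H
  atom 6 (O): bond orders sum to 2 → 0 H
  atom 7 (N): bond orders sum to 1 → 2 H
  atom 9 (O): bond orders sum to 2 → 0 H
  atom 14 (O): bond orders sum to 2 → 0 H
Lipinski HBD = 3.

3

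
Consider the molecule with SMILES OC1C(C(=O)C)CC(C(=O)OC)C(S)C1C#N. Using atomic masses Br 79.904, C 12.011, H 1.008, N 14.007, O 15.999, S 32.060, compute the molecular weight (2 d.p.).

257.30 g/mol

First, the molecular formula is C11H15NO4S (counting implicit H from valence).
  C: 11 × 12.011 = 132.121
  H: 15 × 1.008 = 15.120
  N: 1 × 14.007 = 14.007
  O: 4 × 15.999 = 63.996
  S: 1 × 32.060 = 32.060
Sum: 11×12.011 + 15×1.008 + 1×14.007 + 4×15.999 + 1×32.060 = 257.304 → 257.30 g/mol.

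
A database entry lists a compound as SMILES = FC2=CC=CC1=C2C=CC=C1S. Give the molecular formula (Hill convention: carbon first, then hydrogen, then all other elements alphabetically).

Walk through each heavy atom and fill implicit hydrogens from standard valence (C 4, N 3, O 2, S 2, halogen 1):
  atom 1: F (halogen, monovalent) → 0 H
  atom 2: C, bond orders sum to 4 (valence 4) → 0 H
  atom 3: C, bond orders sum to 3 (valence 4) → 1 H
  atom 4: C, bond orders sum to 3 (valence 4) → 1 H
  atom 5: C, bond orders sum to 3 (valence 4) → 1 H
  atom 6: C, bond orders sum to 4 (valence 4) → 0 H
  atom 7: C, bond orders sum to 4 (valence 4) → 0 H
  atom 8: C, bond orders sum to 3 (valence 4) → 1 H
  atom 9: C, bond orders sum to 3 (valence 4) → 1 H
  atom 10: C, bond orders sum to 3 (valence 4) → 1 H
  atom 11: C, bond orders sum to 4 (valence 4) → 0 H
  atom 12: S, bond orders sum to 1 (valence 2) → 1 H
Totals → C:10, H:7, F:1, S:1.

C10H7FS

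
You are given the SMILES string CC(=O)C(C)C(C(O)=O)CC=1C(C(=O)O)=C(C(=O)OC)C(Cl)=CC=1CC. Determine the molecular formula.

Walk through each heavy atom and fill implicit hydrogens from standard valence (C 4, N 3, O 2, S 2, halogen 1):
  atom 1: C, bond orders sum to 1 (valence 4) → 3 H
  atom 2: C, bond orders sum to 4 (valence 4) → 0 H
  atom 3: O, bond orders sum to 2 (valence 2) → 0 H
  atom 4: C, bond orders sum to 3 (valence 4) → 1 H
  atom 5: C, bond orders sum to 1 (valence 4) → 3 H
  atom 6: C, bond orders sum to 3 (valence 4) → 1 H
  atom 7: C, bond orders sum to 4 (valence 4) → 0 H
  atom 8: O, bond orders sum to 1 (valence 2) → 1 H
  atom 9: O, bond orders sum to 2 (valence 2) → 0 H
  atom 10: C, bond orders sum to 2 (valence 4) → 2 H
  atom 11: C, bond orders sum to 4 (valence 4) → 0 H
  atom 12: C, bond orders sum to 4 (valence 4) → 0 H
  atom 13: C, bond orders sum to 4 (valence 4) → 0 H
  atom 14: O, bond orders sum to 2 (valence 2) → 0 H
  atom 15: O, bond orders sum to 1 (valence 2) → 1 H
  atom 16: C, bond orders sum to 4 (valence 4) → 0 H
  atom 17: C, bond orders sum to 4 (valence 4) → 0 H
  atom 18: O, bond orders sum to 2 (valence 2) → 0 H
  atom 19: O, bond orders sum to 2 (valence 2) → 0 H
  atom 20: C, bond orders sum to 1 (valence 4) → 3 H
  atom 21: C, bond orders sum to 4 (valence 4) → 0 H
  atom 22: Cl (halogen, monovalent) → 0 H
  atom 23: C, bond orders sum to 3 (valence 4) → 1 H
  atom 24: C, bond orders sum to 4 (valence 4) → 0 H
  atom 25: C, bond orders sum to 2 (valence 4) → 2 H
  atom 26: C, bond orders sum to 1 (valence 4) → 3 H
Totals → C:18, H:21, Cl:1, O:7.
In Hill order: C18H21ClO7.

C18H21ClO7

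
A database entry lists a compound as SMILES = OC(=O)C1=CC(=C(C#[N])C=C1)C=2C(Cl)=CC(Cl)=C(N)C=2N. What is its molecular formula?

C14H9Cl2N3O2

Walk through each heavy atom and fill implicit hydrogens from standard valence (C 4, N 3, O 2, S 2, halogen 1):
  atom 1: O, bond orders sum to 1 (valence 2) → 1 H
  atom 2: C, bond orders sum to 4 (valence 4) → 0 H
  atom 3: O, bond orders sum to 2 (valence 2) → 0 H
  atom 4: C, bond orders sum to 4 (valence 4) → 0 H
  atom 5: C, bond orders sum to 3 (valence 4) → 1 H
  atom 6: C, bond orders sum to 4 (valence 4) → 0 H
  atom 7: C, bond orders sum to 4 (valence 4) → 0 H
  atom 8: C, bond orders sum to 4 (valence 4) → 0 H
  atom 9: N with explicit H count 0
  atom 10: C, bond orders sum to 3 (valence 4) → 1 H
  atom 11: C, bond orders sum to 3 (valence 4) → 1 H
  atom 12: C, bond orders sum to 4 (valence 4) → 0 H
  atom 13: C, bond orders sum to 4 (valence 4) → 0 H
  atom 14: Cl (halogen, monovalent) → 0 H
  atom 15: C, bond orders sum to 3 (valence 4) → 1 H
  atom 16: C, bond orders sum to 4 (valence 4) → 0 H
  atom 17: Cl (halogen, monovalent) → 0 H
  atom 18: C, bond orders sum to 4 (valence 4) → 0 H
  atom 19: N, bond orders sum to 1 (valence 3) → 2 H
  atom 20: C, bond orders sum to 4 (valence 4) → 0 H
  atom 21: N, bond orders sum to 1 (valence 3) → 2 H
Totals → C:14, H:9, Cl:2, N:3, O:2.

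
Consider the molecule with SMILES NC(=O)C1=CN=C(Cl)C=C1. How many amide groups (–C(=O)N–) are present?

The amide motif appears at heavy-atom position 2 in the SMILES.
Amide count: 1.

1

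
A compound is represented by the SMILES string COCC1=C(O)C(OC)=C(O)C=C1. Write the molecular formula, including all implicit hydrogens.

C9H12O4

Walk through each heavy atom and fill implicit hydrogens from standard valence (C 4, N 3, O 2, S 2, halogen 1):
  atom 1: C, bond orders sum to 1 (valence 4) → 3 H
  atom 2: O, bond orders sum to 2 (valence 2) → 0 H
  atom 3: C, bond orders sum to 2 (valence 4) → 2 H
  atom 4: C, bond orders sum to 4 (valence 4) → 0 H
  atom 5: C, bond orders sum to 4 (valence 4) → 0 H
  atom 6: O, bond orders sum to 1 (valence 2) → 1 H
  atom 7: C, bond orders sum to 4 (valence 4) → 0 H
  atom 8: O, bond orders sum to 2 (valence 2) → 0 H
  atom 9: C, bond orders sum to 1 (valence 4) → 3 H
  atom 10: C, bond orders sum to 4 (valence 4) → 0 H
  atom 11: O, bond orders sum to 1 (valence 2) → 1 H
  atom 12: C, bond orders sum to 3 (valence 4) → 1 H
  atom 13: C, bond orders sum to 3 (valence 4) → 1 H
Totals → C:9, H:12, O:4.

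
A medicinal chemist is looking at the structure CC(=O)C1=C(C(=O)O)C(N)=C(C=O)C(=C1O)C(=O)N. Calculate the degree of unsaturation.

8

Degree of unsaturation = (number of rings) + (number of π bonds).
Ring closures in the SMILES: 1.
π bonds: 7 double bonds (each 1 DoU) → 7 DoU from unsaturation.
Total DoU = 1 + 7 = 8.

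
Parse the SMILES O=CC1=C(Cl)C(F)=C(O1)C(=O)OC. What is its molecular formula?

Walk through each heavy atom and fill implicit hydrogens from standard valence (C 4, N 3, O 2, S 2, halogen 1):
  atom 1: O, bond orders sum to 2 (valence 2) → 0 H
  atom 2: C, bond orders sum to 3 (valence 4) → 1 H
  atom 3: C, bond orders sum to 4 (valence 4) → 0 H
  atom 4: C, bond orders sum to 4 (valence 4) → 0 H
  atom 5: Cl (halogen, monovalent) → 0 H
  atom 6: C, bond orders sum to 4 (valence 4) → 0 H
  atom 7: F (halogen, monovalent) → 0 H
  atom 8: C, bond orders sum to 4 (valence 4) → 0 H
  atom 9: O, bond orders sum to 2 (valence 2) → 0 H
  atom 10: C, bond orders sum to 4 (valence 4) → 0 H
  atom 11: O, bond orders sum to 2 (valence 2) → 0 H
  atom 12: O, bond orders sum to 2 (valence 2) → 0 H
  atom 13: C, bond orders sum to 1 (valence 4) → 3 H
Totals → C:7, H:4, Cl:1, F:1, O:4.

C7H4ClFO4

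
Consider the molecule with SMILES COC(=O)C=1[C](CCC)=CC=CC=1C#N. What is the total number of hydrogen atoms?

Walk through each heavy atom and fill implicit hydrogens from standard valence (C 4, N 3, O 2, S 2, halogen 1):
  atom 1: C, bond orders sum to 1 (valence 4) → 3 H
  atom 2: O, bond orders sum to 2 (valence 2) → 0 H
  atom 3: C, bond orders sum to 4 (valence 4) → 0 H
  atom 4: O, bond orders sum to 2 (valence 2) → 0 H
  atom 5: C, bond orders sum to 4 (valence 4) → 0 H
  atom 6: C with explicit H count 0
  atom 7: C, bond orders sum to 2 (valence 4) → 2 H
  atom 8: C, bond orders sum to 2 (valence 4) → 2 H
  atom 9: C, bond orders sum to 1 (valence 4) → 3 H
  atom 10: C, bond orders sum to 3 (valence 4) → 1 H
  atom 11: C, bond orders sum to 3 (valence 4) → 1 H
  atom 12: C, bond orders sum to 3 (valence 4) → 1 H
  atom 13: C, bond orders sum to 4 (valence 4) → 0 H
  atom 14: C, bond orders sum to 4 (valence 4) → 0 H
  atom 15: N, bond orders sum to 3 (valence 3) → 0 H
Total hydrogens: 13.

13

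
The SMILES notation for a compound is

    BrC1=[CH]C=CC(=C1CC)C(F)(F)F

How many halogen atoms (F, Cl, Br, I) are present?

Halogen atoms appear at heavy-atom positions 1, 11, 12, 13 (1×Br, 3×F).
Halogen count: 4.

4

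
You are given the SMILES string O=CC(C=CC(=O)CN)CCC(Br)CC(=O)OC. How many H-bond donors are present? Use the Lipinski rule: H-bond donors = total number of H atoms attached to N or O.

2

Donors: find every N or O and count the H atoms it carries.
  atom 1 (O): bond orders sum to 2 → 0 H
  atom 7 (O): bond orders sum to 2 → 0 H
  atom 9 (N): bond orders sum to 1 → 2 H
  atom 16 (O): bond orders sum to 2 → 0 H
  atom 17 (O): bond orders sum to 2 → 0 H
Lipinski HBD = 2.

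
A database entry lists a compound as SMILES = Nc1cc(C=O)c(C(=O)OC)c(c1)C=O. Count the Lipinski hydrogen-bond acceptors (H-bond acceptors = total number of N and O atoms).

5

N atoms: 1; O atoms: 4.
Lipinski HBA = 1 + 4 = 5.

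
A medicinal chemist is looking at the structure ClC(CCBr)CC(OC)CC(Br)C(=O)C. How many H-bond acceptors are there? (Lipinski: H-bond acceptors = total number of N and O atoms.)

N atoms: 0; O atoms: 2.
Lipinski HBA = 0 + 2 = 2.

2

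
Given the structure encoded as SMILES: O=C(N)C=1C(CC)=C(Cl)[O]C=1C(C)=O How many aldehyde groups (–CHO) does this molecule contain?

0

Scan the SMILES for the aldehyde motif — none present.
Groups that are present: 1 amide, 1 ketone.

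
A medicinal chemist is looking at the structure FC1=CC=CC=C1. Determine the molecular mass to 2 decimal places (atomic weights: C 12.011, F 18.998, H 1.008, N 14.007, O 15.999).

96.10 g/mol

First, the molecular formula is C6H5F (counting implicit H from valence).
  C: 6 × 12.011 = 72.066
  F: 1 × 18.998 = 18.998
  H: 5 × 1.008 = 5.040
Sum: 6×12.011 + 1×18.998 + 5×1.008 = 96.104 → 96.10 g/mol.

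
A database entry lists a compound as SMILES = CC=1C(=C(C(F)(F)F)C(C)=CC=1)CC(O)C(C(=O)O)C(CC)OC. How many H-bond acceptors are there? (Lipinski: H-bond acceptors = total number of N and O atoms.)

4

N atoms: 0; O atoms: 4.
Lipinski HBA = 0 + 4 = 4.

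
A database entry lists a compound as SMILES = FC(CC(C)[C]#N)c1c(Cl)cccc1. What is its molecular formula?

Walk through each heavy atom and fill implicit hydrogens from standard valence (C 4, N 3, O 2, S 2, halogen 1); for lowercase aromatic atoms, an aromatic c carries 1 H when it has two neighbours and 0 H with three, and aromatic n carries 0 H:
  atom 1: F (halogen, monovalent) → 0 H
  atom 2: C, bond orders sum to 3 (valence 4) → 1 H
  atom 3: C, bond orders sum to 2 (valence 4) → 2 H
  atom 4: C, bond orders sum to 3 (valence 4) → 1 H
  atom 5: C, bond orders sum to 1 (valence 4) → 3 H
  atom 6: C with explicit H count 0
  atom 7: N, bond orders sum to 3 (valence 3) → 0 H
  atom 8: aromatic c, 3 neighbours → 0 H
  atom 9: aromatic c, 3 neighbours → 0 H
  atom 10: Cl (halogen, monovalent) → 0 H
  atom 11: aromatic c, 2 neighbours → 1 H
  atom 12: aromatic c, 2 neighbours → 1 H
  atom 13: aromatic c, 2 neighbours → 1 H
  atom 14: aromatic c, 2 neighbours → 1 H
Totals → C:11, H:11, Cl:1, F:1, N:1.

C11H11ClFN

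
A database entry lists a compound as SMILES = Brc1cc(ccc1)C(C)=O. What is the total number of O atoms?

Scan the SMILES for O atoms (remember two-letter symbols like Cl and Br are single atoms).
Oxygen count: 1.

1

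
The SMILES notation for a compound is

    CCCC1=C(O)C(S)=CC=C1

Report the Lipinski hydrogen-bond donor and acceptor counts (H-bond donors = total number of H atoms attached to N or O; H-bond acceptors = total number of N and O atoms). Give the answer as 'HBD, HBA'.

Donors: find every N or O and count the H atoms it carries.
  atom 6 (O): bond orders sum to 1 → 1 H
Lipinski HBD = 1.
Acceptors: N atoms = 0, O atoms = 1 → HBA = 1.

1, 1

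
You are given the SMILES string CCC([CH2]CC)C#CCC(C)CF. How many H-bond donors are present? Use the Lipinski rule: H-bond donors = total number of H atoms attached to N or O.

Donors: find every N or O and count the H atoms it carries.
  (no N or O atoms present)
Lipinski HBD = 0.

0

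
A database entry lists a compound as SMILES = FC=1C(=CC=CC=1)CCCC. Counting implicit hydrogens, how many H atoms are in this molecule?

13

Walk through each heavy atom and fill implicit hydrogens from standard valence (C 4, N 3, O 2, S 2, halogen 1):
  atom 1: F (halogen, monovalent) → 0 H
  atom 2: C, bond orders sum to 4 (valence 4) → 0 H
  atom 3: C, bond orders sum to 4 (valence 4) → 0 H
  atom 4: C, bond orders sum to 3 (valence 4) → 1 H
  atom 5: C, bond orders sum to 3 (valence 4) → 1 H
  atom 6: C, bond orders sum to 3 (valence 4) → 1 H
  atom 7: C, bond orders sum to 3 (valence 4) → 1 H
  atom 8: C, bond orders sum to 2 (valence 4) → 2 H
  atom 9: C, bond orders sum to 2 (valence 4) → 2 H
  atom 10: C, bond orders sum to 2 (valence 4) → 2 H
  atom 11: C, bond orders sum to 1 (valence 4) → 3 H
Total hydrogens: 13.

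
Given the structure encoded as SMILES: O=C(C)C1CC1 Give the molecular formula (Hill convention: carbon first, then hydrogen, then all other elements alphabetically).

C5H8O

Walk through each heavy atom and fill implicit hydrogens from standard valence (C 4, N 3, O 2, S 2, halogen 1):
  atom 1: O, bond orders sum to 2 (valence 2) → 0 H
  atom 2: C, bond orders sum to 4 (valence 4) → 0 H
  atom 3: C, bond orders sum to 1 (valence 4) → 3 H
  atom 4: C, bond orders sum to 3 (valence 4) → 1 H
  atom 5: C, bond orders sum to 2 (valence 4) → 2 H
  atom 6: C, bond orders sum to 2 (valence 4) → 2 H
Totals → C:5, H:8, O:1.
In Hill order: C5H8O.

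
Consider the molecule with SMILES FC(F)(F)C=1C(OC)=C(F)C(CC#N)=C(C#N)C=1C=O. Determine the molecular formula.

Walk through each heavy atom and fill implicit hydrogens from standard valence (C 4, N 3, O 2, S 2, halogen 1):
  atom 1: F (halogen, monovalent) → 0 H
  atom 2: C, bond orders sum to 4 (valence 4) → 0 H
  atom 3: F (halogen, monovalent) → 0 H
  atom 4: F (halogen, monovalent) → 0 H
  atom 5: C, bond orders sum to 4 (valence 4) → 0 H
  atom 6: C, bond orders sum to 4 (valence 4) → 0 H
  atom 7: O, bond orders sum to 2 (valence 2) → 0 H
  atom 8: C, bond orders sum to 1 (valence 4) → 3 H
  atom 9: C, bond orders sum to 4 (valence 4) → 0 H
  atom 10: F (halogen, monovalent) → 0 H
  atom 11: C, bond orders sum to 4 (valence 4) → 0 H
  atom 12: C, bond orders sum to 2 (valence 4) → 2 H
  atom 13: C, bond orders sum to 4 (valence 4) → 0 H
  atom 14: N, bond orders sum to 3 (valence 3) → 0 H
  atom 15: C, bond orders sum to 4 (valence 4) → 0 H
  atom 16: C, bond orders sum to 4 (valence 4) → 0 H
  atom 17: N, bond orders sum to 3 (valence 3) → 0 H
  atom 18: C, bond orders sum to 4 (valence 4) → 0 H
  atom 19: C, bond orders sum to 3 (valence 4) → 1 H
  atom 20: O, bond orders sum to 2 (valence 2) → 0 H
Totals → C:12, H:6, F:4, N:2, O:2.
In Hill order: C12H6F4N2O2.

C12H6F4N2O2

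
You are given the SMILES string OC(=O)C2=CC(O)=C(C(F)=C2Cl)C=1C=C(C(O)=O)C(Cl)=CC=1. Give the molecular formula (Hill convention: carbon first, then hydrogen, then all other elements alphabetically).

C14H7Cl2FO5

Walk through each heavy atom and fill implicit hydrogens from standard valence (C 4, N 3, O 2, S 2, halogen 1):
  atom 1: O, bond orders sum to 1 (valence 2) → 1 H
  atom 2: C, bond orders sum to 4 (valence 4) → 0 H
  atom 3: O, bond orders sum to 2 (valence 2) → 0 H
  atom 4: C, bond orders sum to 4 (valence 4) → 0 H
  atom 5: C, bond orders sum to 3 (valence 4) → 1 H
  atom 6: C, bond orders sum to 4 (valence 4) → 0 H
  atom 7: O, bond orders sum to 1 (valence 2) → 1 H
  atom 8: C, bond orders sum to 4 (valence 4) → 0 H
  atom 9: C, bond orders sum to 4 (valence 4) → 0 H
  atom 10: F (halogen, monovalent) → 0 H
  atom 11: C, bond orders sum to 4 (valence 4) → 0 H
  atom 12: Cl (halogen, monovalent) → 0 H
  atom 13: C, bond orders sum to 4 (valence 4) → 0 H
  atom 14: C, bond orders sum to 3 (valence 4) → 1 H
  atom 15: C, bond orders sum to 4 (valence 4) → 0 H
  atom 16: C, bond orders sum to 4 (valence 4) → 0 H
  atom 17: O, bond orders sum to 1 (valence 2) → 1 H
  atom 18: O, bond orders sum to 2 (valence 2) → 0 H
  atom 19: C, bond orders sum to 4 (valence 4) → 0 H
  atom 20: Cl (halogen, monovalent) → 0 H
  atom 21: C, bond orders sum to 3 (valence 4) → 1 H
  atom 22: C, bond orders sum to 3 (valence 4) → 1 H
Totals → C:14, H:7, Cl:2, F:1, O:5.
In Hill order: C14H7Cl2FO5.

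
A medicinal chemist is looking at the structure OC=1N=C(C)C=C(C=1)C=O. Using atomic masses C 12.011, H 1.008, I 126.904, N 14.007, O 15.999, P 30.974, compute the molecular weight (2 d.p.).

137.14 g/mol

First, the molecular formula is C7H7NO2 (counting implicit H from valence).
  C: 7 × 12.011 = 84.077
  H: 7 × 1.008 = 7.056
  N: 1 × 14.007 = 14.007
  O: 2 × 15.999 = 31.998
Sum: 7×12.011 + 7×1.008 + 1×14.007 + 2×15.999 = 137.138 → 137.14 g/mol.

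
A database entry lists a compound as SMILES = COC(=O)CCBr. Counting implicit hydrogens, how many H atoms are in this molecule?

Walk through each heavy atom and fill implicit hydrogens from standard valence (C 4, N 3, O 2, S 2, halogen 1):
  atom 1: C, bond orders sum to 1 (valence 4) → 3 H
  atom 2: O, bond orders sum to 2 (valence 2) → 0 H
  atom 3: C, bond orders sum to 4 (valence 4) → 0 H
  atom 4: O, bond orders sum to 2 (valence 2) → 0 H
  atom 5: C, bond orders sum to 2 (valence 4) → 2 H
  atom 6: C, bond orders sum to 2 (valence 4) → 2 H
  atom 7: Br (halogen, monovalent) → 0 H
Total hydrogens: 7.

7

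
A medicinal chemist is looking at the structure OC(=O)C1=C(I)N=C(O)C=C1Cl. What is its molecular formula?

C6H3ClINO3

Walk through each heavy atom and fill implicit hydrogens from standard valence (C 4, N 3, O 2, S 2, halogen 1):
  atom 1: O, bond orders sum to 1 (valence 2) → 1 H
  atom 2: C, bond orders sum to 4 (valence 4) → 0 H
  atom 3: O, bond orders sum to 2 (valence 2) → 0 H
  atom 4: C, bond orders sum to 4 (valence 4) → 0 H
  atom 5: C, bond orders sum to 4 (valence 4) → 0 H
  atom 6: I (halogen, monovalent) → 0 H
  atom 7: N, bond orders sum to 3 (valence 3) → 0 H
  atom 8: C, bond orders sum to 4 (valence 4) → 0 H
  atom 9: O, bond orders sum to 1 (valence 2) → 1 H
  atom 10: C, bond orders sum to 3 (valence 4) → 1 H
  atom 11: C, bond orders sum to 4 (valence 4) → 0 H
  atom 12: Cl (halogen, monovalent) → 0 H
Totals → C:6, H:3, Cl:1, I:1, N:1, O:3.
In Hill order: C6H3ClINO3.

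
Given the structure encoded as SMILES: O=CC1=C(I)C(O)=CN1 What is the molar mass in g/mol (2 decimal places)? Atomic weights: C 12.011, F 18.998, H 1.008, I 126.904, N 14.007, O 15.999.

237.00 g/mol

First, the molecular formula is C5H4INO2 (counting implicit H from valence).
  C: 5 × 12.011 = 60.055
  H: 4 × 1.008 = 4.032
  I: 1 × 126.904 = 126.904
  N: 1 × 14.007 = 14.007
  O: 2 × 15.999 = 31.998
Sum: 5×12.011 + 4×1.008 + 1×126.904 + 1×14.007 + 2×15.999 = 236.996 → 237.00 g/mol.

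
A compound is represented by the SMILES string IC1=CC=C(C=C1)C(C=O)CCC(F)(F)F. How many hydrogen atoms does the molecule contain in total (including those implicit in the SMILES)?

Walk through each heavy atom and fill implicit hydrogens from standard valence (C 4, N 3, O 2, S 2, halogen 1):
  atom 1: I (halogen, monovalent) → 0 H
  atom 2: C, bond orders sum to 4 (valence 4) → 0 H
  atom 3: C, bond orders sum to 3 (valence 4) → 1 H
  atom 4: C, bond orders sum to 3 (valence 4) → 1 H
  atom 5: C, bond orders sum to 4 (valence 4) → 0 H
  atom 6: C, bond orders sum to 3 (valence 4) → 1 H
  atom 7: C, bond orders sum to 3 (valence 4) → 1 H
  atom 8: C, bond orders sum to 3 (valence 4) → 1 H
  atom 9: C, bond orders sum to 3 (valence 4) → 1 H
  atom 10: O, bond orders sum to 2 (valence 2) → 0 H
  atom 11: C, bond orders sum to 2 (valence 4) → 2 H
  atom 12: C, bond orders sum to 2 (valence 4) → 2 H
  atom 13: C, bond orders sum to 4 (valence 4) → 0 H
  atom 14: F (halogen, monovalent) → 0 H
  atom 15: F (halogen, monovalent) → 0 H
  atom 16: F (halogen, monovalent) → 0 H
Total hydrogens: 10.

10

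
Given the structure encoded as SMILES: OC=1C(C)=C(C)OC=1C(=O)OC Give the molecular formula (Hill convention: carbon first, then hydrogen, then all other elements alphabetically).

C8H10O4

Walk through each heavy atom and fill implicit hydrogens from standard valence (C 4, N 3, O 2, S 2, halogen 1):
  atom 1: O, bond orders sum to 1 (valence 2) → 1 H
  atom 2: C, bond orders sum to 4 (valence 4) → 0 H
  atom 3: C, bond orders sum to 4 (valence 4) → 0 H
  atom 4: C, bond orders sum to 1 (valence 4) → 3 H
  atom 5: C, bond orders sum to 4 (valence 4) → 0 H
  atom 6: C, bond orders sum to 1 (valence 4) → 3 H
  atom 7: O, bond orders sum to 2 (valence 2) → 0 H
  atom 8: C, bond orders sum to 4 (valence 4) → 0 H
  atom 9: C, bond orders sum to 4 (valence 4) → 0 H
  atom 10: O, bond orders sum to 2 (valence 2) → 0 H
  atom 11: O, bond orders sum to 2 (valence 2) → 0 H
  atom 12: C, bond orders sum to 1 (valence 4) → 3 H
Totals → C:8, H:10, O:4.
In Hill order: C8H10O4.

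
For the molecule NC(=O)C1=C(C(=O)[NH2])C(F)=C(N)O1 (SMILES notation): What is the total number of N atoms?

Scan the SMILES for N atoms (remember two-letter symbols like Cl and Br are single atoms).
Nitrogen count: 3.

3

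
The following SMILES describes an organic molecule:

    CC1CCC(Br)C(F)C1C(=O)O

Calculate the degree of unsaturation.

2

Molecular formula: C8H12BrFO2.
DoU = (2C + 2 + N − H − X) / 2, where X is the halogen count and O/S are ignored.
    = (2·8 + 2 + 0 − 12 − 2) / 2 = 4 / 2 = 2.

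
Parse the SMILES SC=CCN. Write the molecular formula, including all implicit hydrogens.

Walk through each heavy atom and fill implicit hydrogens from standard valence (C 4, N 3, O 2, S 2, halogen 1):
  atom 1: S, bond orders sum to 1 (valence 2) → 1 H
  atom 2: C, bond orders sum to 3 (valence 4) → 1 H
  atom 3: C, bond orders sum to 3 (valence 4) → 1 H
  atom 4: C, bond orders sum to 2 (valence 4) → 2 H
  atom 5: N, bond orders sum to 1 (valence 3) → 2 H
Totals → C:3, H:7, N:1, S:1.

C3H7NS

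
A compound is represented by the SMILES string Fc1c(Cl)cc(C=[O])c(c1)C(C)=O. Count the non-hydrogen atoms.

13

Every atom symbol written in the SMILES (organic subset) is one heavy atom; implicit H are not written.
Heavy atoms by element → C:9, Cl:1, F:1, O:2.
Total: 13.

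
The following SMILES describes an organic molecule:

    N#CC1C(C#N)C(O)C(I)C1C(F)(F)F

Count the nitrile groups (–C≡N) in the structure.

2

The nitrile motif appears at heavy-atom positions 2, 5 in the SMILES.
Other groups present: 1 hydroxyl.
Nitrile count: 2.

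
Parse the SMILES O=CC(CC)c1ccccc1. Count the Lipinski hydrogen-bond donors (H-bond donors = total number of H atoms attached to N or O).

Donors: find every N or O and count the H atoms it carries.
  atom 1 (O): bond orders sum to 2 → 0 H
Lipinski HBD = 0.

0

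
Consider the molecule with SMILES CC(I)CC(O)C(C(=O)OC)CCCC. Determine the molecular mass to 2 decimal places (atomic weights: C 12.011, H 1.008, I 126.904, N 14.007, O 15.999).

328.19 g/mol

First, the molecular formula is C11H21IO3 (counting implicit H from valence).
  C: 11 × 12.011 = 132.121
  H: 21 × 1.008 = 21.168
  I: 1 × 126.904 = 126.904
  O: 3 × 15.999 = 47.997
Sum: 11×12.011 + 21×1.008 + 1×126.904 + 3×15.999 = 328.190 → 328.19 g/mol.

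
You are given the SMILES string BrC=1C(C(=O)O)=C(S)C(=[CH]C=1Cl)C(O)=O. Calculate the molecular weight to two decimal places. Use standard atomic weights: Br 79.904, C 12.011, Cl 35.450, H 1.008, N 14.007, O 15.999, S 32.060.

First, the molecular formula is C8H4BrClO4S (counting implicit H from valence).
  Br: 1 × 79.904 = 79.904
  C: 8 × 12.011 = 96.088
  Cl: 1 × 35.450 = 35.450
  H: 4 × 1.008 = 4.032
  O: 4 × 15.999 = 63.996
  S: 1 × 32.060 = 32.060
Sum: 1×79.904 + 8×12.011 + 1×35.450 + 4×1.008 + 4×15.999 + 1×32.060 = 311.530 → 311.53 g/mol.

311.53 g/mol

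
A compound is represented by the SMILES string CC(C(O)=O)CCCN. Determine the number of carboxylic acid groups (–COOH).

The carboxylic acid motif appears at heavy-atom position 3 in the SMILES.
Other groups present: 1 primary amine.
Carboxylic acid count: 1.

1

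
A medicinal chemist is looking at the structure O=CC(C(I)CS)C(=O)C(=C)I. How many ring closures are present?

In SMILES, each pair of matching ring-closure digits denotes one ring-closing bond; the number of such bonds equals the number of independent rings.
Ring-closure bonds here: 0.

0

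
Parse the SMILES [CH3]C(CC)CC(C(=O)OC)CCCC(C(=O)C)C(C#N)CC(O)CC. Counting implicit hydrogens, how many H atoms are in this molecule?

35

Walk through each heavy atom and fill implicit hydrogens from standard valence (C 4, N 3, O 2, S 2, halogen 1):
  atom 1: C with explicit H count 3
  atom 2: C, bond orders sum to 3 (valence 4) → 1 H
  atom 3: C, bond orders sum to 2 (valence 4) → 2 H
  atom 4: C, bond orders sum to 1 (valence 4) → 3 H
  atom 5: C, bond orders sum to 2 (valence 4) → 2 H
  atom 6: C, bond orders sum to 3 (valence 4) → 1 H
  atom 7: C, bond orders sum to 4 (valence 4) → 0 H
  atom 8: O, bond orders sum to 2 (valence 2) → 0 H
  atom 9: O, bond orders sum to 2 (valence 2) → 0 H
  atom 10: C, bond orders sum to 1 (valence 4) → 3 H
  atom 11: C, bond orders sum to 2 (valence 4) → 2 H
  atom 12: C, bond orders sum to 2 (valence 4) → 2 H
  atom 13: C, bond orders sum to 2 (valence 4) → 2 H
  atom 14: C, bond orders sum to 3 (valence 4) → 1 H
  atom 15: C, bond orders sum to 4 (valence 4) → 0 H
  atom 16: O, bond orders sum to 2 (valence 2) → 0 H
  atom 17: C, bond orders sum to 1 (valence 4) → 3 H
  atom 18: C, bond orders sum to 3 (valence 4) → 1 H
  atom 19: C, bond orders sum to 4 (valence 4) → 0 H
  atom 20: N, bond orders sum to 3 (valence 3) → 0 H
  atom 21: C, bond orders sum to 2 (valence 4) → 2 H
  atom 22: C, bond orders sum to 3 (valence 4) → 1 H
  atom 23: O, bond orders sum to 1 (valence 2) → 1 H
  atom 24: C, bond orders sum to 2 (valence 4) → 2 H
  atom 25: C, bond orders sum to 1 (valence 4) → 3 H
Total hydrogens: 35.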